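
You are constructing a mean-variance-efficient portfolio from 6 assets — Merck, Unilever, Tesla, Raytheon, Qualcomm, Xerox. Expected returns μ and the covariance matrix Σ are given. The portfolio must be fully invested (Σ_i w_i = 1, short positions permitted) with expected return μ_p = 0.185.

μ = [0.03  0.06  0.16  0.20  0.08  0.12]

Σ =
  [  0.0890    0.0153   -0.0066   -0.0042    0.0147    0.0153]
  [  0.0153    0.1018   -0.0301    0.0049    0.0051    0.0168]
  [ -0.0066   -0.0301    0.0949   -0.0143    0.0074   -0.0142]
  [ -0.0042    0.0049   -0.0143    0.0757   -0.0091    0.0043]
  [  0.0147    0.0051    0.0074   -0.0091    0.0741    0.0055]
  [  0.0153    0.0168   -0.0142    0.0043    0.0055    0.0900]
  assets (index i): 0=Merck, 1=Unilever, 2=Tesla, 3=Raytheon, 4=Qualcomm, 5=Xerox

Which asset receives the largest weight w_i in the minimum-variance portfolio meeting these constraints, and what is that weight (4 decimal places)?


x=Σ⁻¹μ = [0.1204  0.9103  2.5742  3.1227  1.0202  1.3376]
y=Σ⁻¹𝟙 = [8.1365  10.9762  17.6612  17.0738  10.7915  8.9903]
a=μᵀx=1.336768  b=𝟙ᵀx=9.085378  c=𝟙ᵀy=73.629524  D=ac−b²=15.881529
λ₁=(c·0.185−b)/D = (73.629524·0.185−9.085378)/15.881529 = 0.285620
λ₂=(a−b·0.185)/D = (1.336768−9.085378·0.185)/15.881529 = -0.021662
w* = 0.285620·x + -0.021662·y:
  w_0 = 0.285620·0.1204 + -0.021662·8.1365 = -0.1419  (Merck)
  w_1 = 0.285620·0.9103 + -0.021662·10.9762 = 0.0222  (Unilever)
  w_2 = 0.285620·2.5742 + -0.021662·17.6612 = 0.3527  (Tesla)
  w_3 = 0.285620·3.1227 + -0.021662·17.0738 = 0.5221  (Raytheon)
  w_4 = 0.285620·1.0202 + -0.021662·10.7915 = 0.0576  (Qualcomm)
  w_5 = 0.285620·1.3376 + -0.021662·8.9903 = 0.1873  (Xerox)
Σw_i=1.0000  μᵀw=0.1850
σ²=wᵀΣw=λ₁·μ_p+λ₂ = 0.285620·0.185 + -0.021662 = 0.031178 ≈ 0.0312

Raytheon (0.5221)


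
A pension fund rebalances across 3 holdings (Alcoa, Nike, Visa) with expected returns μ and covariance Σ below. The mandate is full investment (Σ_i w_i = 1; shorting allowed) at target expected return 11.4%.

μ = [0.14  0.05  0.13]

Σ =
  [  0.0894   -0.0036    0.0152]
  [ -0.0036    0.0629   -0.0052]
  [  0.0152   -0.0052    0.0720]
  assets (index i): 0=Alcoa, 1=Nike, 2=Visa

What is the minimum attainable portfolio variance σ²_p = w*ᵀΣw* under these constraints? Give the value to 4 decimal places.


p=Σ⁻¹μ = [1.3350  1.0033  1.5962]
q=Σ⁻¹𝟙 = [9.6619  17.5355  13.1156]
a=μᵀp=0.444569  b=𝟙ᵀp=3.934467  c=𝟙ᵀq=40.312994  D=ac−b²=2.441861
λ₁=(c·0.114−b)/D = (40.312994·0.114−3.934467)/2.441861 = 0.270783
λ₂=(a−b·0.114)/D = (0.444569−3.934467·0.114)/2.441861 = -0.001622
w* = 0.270783·p + -0.001622·q:
  w_0 = 0.270783·1.3350 + -0.001622·9.6619 = 0.3458  (Alcoa)
  w_1 = 0.270783·1.0033 + -0.001622·17.5355 = 0.2432  (Nike)
  w_2 = 0.270783·1.5962 + -0.001622·13.1156 = 0.4109  (Visa)
Σw_i=1.0000  μᵀw=0.1140
σ²=wᵀΣw=λ₁·μ_p+λ₂ = 0.270783·0.114 + -0.001622 = 0.029247 ≈ 0.0292

0.0292


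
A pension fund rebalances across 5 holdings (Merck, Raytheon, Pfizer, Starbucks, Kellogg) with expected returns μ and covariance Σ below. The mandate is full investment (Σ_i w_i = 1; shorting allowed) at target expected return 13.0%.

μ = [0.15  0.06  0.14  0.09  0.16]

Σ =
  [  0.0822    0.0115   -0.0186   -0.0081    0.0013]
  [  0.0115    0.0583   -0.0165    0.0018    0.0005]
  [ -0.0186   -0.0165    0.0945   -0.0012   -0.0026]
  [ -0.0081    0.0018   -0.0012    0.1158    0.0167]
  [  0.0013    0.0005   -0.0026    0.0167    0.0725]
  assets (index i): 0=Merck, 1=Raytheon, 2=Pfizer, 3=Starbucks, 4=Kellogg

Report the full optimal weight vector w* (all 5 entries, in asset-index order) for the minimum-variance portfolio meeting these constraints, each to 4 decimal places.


p=Σ⁻¹μ = [2.1830  1.1788  2.1826  0.6325  2.0922]
q=Σ⁻¹𝟙 = [13.9517  18.8854  17.0605  7.7289  12.2442]
a=μᵀp=1.095412  b=𝟙ᵀp=8.269032  c=𝟙ᵀq=69.870794  D=ac−b²=8.160441
λ₁=(c·0.130−b)/D = (69.870794·0.130−8.269032)/8.160441 = 0.099770
λ₂=(a−b·0.130)/D = (1.095412−8.269032·0.130)/8.160441 = 0.002505
w* = 0.099770·p + 0.002505·q:
  w_0 = 0.099770·2.1830 + 0.002505·13.9517 = 0.2527  (Merck)
  w_1 = 0.099770·1.1788 + 0.002505·18.8854 = 0.1649  (Raytheon)
  w_2 = 0.099770·2.1826 + 0.002505·17.0605 = 0.2605  (Pfizer)
  w_3 = 0.099770·0.6325 + 0.002505·7.7289 = 0.0825  (Starbucks)
  w_4 = 0.099770·2.0922 + 0.002505·12.2442 = 0.2394  (Kellogg)
Σw_i=1.0000  μᵀw=0.1300
σ²=wᵀΣw=λ₁·μ_p+λ₂ = 0.099770·0.130 + 0.002505 = 0.015475 ≈ 0.0155

0.2527  0.1649  0.2605  0.0825  0.2394


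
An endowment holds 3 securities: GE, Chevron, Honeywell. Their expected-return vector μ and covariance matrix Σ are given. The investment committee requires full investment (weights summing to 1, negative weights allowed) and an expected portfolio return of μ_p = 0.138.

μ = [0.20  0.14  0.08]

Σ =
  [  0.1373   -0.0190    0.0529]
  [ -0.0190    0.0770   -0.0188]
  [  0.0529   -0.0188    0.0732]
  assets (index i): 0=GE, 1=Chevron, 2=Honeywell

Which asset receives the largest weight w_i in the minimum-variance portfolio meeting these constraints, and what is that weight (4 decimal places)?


g=Σ⁻¹μ = [1.5632  2.3418  0.5647]
h=Σ⁻¹𝟙 = [3.7663  17.6970  15.4845]
a=μᵀg=0.685654  b=𝟙ᵀg=4.469599  c=𝟙ᵀh=36.947802  D=ac−b²=5.356080
λ₁=(c·0.138−b)/D = (36.947802·0.138−4.469599)/5.356080 = 0.117474
λ₂=(a−b·0.138)/D = (0.685654−4.469599·0.138)/5.356080 = 0.012854
w* = 0.117474·g + 0.012854·h:
  w_0 = 0.117474·1.5632 + 0.012854·3.7663 = 0.2320  (GE)
  w_1 = 0.117474·2.3418 + 0.012854·17.6970 = 0.5026  (Chevron)
  w_2 = 0.117474·0.5647 + 0.012854·15.4845 = 0.2654  (Honeywell)
Σw_i=1.0000  μᵀw=0.1380
σ²=wᵀΣw=λ₁·μ_p+λ₂ = 0.117474·0.138 + 0.012854 = 0.029066 ≈ 0.0291

Chevron (0.5026)


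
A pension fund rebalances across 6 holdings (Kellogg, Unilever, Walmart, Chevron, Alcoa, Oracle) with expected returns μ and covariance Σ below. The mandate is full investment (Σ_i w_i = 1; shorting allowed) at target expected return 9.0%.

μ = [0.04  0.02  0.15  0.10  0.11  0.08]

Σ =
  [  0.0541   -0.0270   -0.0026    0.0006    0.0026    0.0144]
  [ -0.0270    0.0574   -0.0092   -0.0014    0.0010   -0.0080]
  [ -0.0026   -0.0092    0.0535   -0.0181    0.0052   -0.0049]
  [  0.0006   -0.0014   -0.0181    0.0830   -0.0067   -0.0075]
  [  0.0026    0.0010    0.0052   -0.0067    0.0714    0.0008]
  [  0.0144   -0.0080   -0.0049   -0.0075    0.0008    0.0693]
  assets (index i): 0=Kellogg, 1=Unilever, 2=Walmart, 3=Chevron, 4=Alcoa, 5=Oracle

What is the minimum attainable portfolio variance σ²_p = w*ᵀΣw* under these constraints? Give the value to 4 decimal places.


0.0068

u=Σ⁻¹μ = [1.3502  1.8838  4.0048  2.3571  1.3765  1.6137]
v=Σ⁻¹𝟙 = [36.4335  43.0130  35.9900  22.7889  11.4066  16.7042]
a=μᵀu=1.208617  b=𝟙ᵀu=12.586057  c=𝟙ᵀv=166.336236  D=ac−b²=42.627897
λ₁=(c·0.090−b)/D = (166.336236·0.090−12.586057)/42.627897 = 0.055931
λ₂=(a−b·0.090)/D = (1.208617−12.586057·0.090)/42.627897 = 0.001780
w* = 0.055931·u + 0.001780·v:
  w_0 = 0.055931·1.3502 + 0.001780·36.4335 = 0.1404  (Kellogg)
  w_1 = 0.055931·1.8838 + 0.001780·43.0130 = 0.1819  (Unilever)
  w_2 = 0.055931·4.0048 + 0.001780·35.9900 = 0.2880  (Walmart)
  w_3 = 0.055931·2.3571 + 0.001780·22.7889 = 0.1724  (Chevron)
  w_4 = 0.055931·1.3765 + 0.001780·11.4066 = 0.0973  (Alcoa)
  w_5 = 0.055931·1.6137 + 0.001780·16.7042 = 0.1200  (Oracle)
Σw_i=1.0000  μᵀw=0.0900
σ²=wᵀΣw=λ₁·μ_p+λ₂ = 0.055931·0.090 + 0.001780 = 0.006814 ≈ 0.0068


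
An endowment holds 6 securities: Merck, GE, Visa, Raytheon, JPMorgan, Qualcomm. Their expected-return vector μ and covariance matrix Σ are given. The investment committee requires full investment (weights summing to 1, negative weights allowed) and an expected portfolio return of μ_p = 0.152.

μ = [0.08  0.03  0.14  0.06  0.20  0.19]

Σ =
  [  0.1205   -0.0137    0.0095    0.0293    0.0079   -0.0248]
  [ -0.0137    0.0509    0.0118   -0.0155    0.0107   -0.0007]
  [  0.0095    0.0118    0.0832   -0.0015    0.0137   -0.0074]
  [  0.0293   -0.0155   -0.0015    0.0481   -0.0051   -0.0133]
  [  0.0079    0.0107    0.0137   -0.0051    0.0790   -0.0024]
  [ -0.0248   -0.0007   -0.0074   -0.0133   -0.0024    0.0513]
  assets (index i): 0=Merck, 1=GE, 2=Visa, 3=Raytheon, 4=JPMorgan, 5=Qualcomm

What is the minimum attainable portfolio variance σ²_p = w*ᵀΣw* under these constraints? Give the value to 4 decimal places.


u=Σ⁻¹μ = [0.8873  0.8611  1.5769  2.7214  2.3861  5.1890]
v=Σ⁻¹𝟙 = [8.8017  29.3146  9.0512  35.9153  9.6264  35.2155]
a=μᵀu=1.944016  b=𝟙ᵀu=13.621886  c=𝟙ᵀv=127.924715  D=ac−b²=63.131907
λ₁=(c·0.152−b)/D = (127.924715·0.152−13.621886)/63.131907 = 0.092230
λ₂=(a−b·0.152)/D = (1.944016−13.621886·0.152)/63.131907 = -0.002004
w* = 0.092230·u + -0.002004·v:
  w_0 = 0.092230·0.8873 + -0.002004·8.8017 = 0.0642  (Merck)
  w_1 = 0.092230·0.8611 + -0.002004·29.3146 = 0.0207  (GE)
  w_2 = 0.092230·1.5769 + -0.002004·9.0512 = 0.1273  (Visa)
  w_3 = 0.092230·2.7214 + -0.002004·35.9153 = 0.1790  (Raytheon)
  w_4 = 0.092230·2.3861 + -0.002004·9.6264 = 0.2008  (JPMorgan)
  w_5 = 0.092230·5.1890 + -0.002004·35.2155 = 0.4080  (Qualcomm)
Σw_i=1.0000  μᵀw=0.1520
σ²=wᵀΣw=λ₁·μ_p+λ₂ = 0.092230·0.152 + -0.002004 = 0.012015 ≈ 0.0120

0.0120


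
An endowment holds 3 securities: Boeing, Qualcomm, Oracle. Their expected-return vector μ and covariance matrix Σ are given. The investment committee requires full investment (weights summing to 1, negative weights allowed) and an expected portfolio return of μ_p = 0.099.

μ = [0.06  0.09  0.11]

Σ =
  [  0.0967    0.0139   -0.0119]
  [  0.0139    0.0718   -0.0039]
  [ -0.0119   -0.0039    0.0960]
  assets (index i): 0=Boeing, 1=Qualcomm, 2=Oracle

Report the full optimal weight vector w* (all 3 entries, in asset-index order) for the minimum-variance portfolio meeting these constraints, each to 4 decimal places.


0.0444  0.4389  0.5167

g=Σ⁻¹μ = [0.6034  1.2056  1.2696]
h=Σ⁻¹𝟙 = [10.0211  12.6488  12.1727]
a=μᵀg=0.284368  b=𝟙ᵀg=3.078651  c=𝟙ᵀh=34.842546  D=ac−b²=0.430025
λ₁=(c·0.099−b)/D = (34.842546·0.099−3.078651)/0.430025 = 0.862184
λ₂=(a−b·0.099)/D = (0.284368−3.078651·0.099)/0.430025 = -0.047481
w* = 0.862184·g + -0.047481·h:
  w_0 = 0.862184·0.6034 + -0.047481·10.0211 = 0.0444  (Boeing)
  w_1 = 0.862184·1.2056 + -0.047481·12.6488 = 0.4389  (Qualcomm)
  w_2 = 0.862184·1.2696 + -0.047481·12.1727 = 0.5167  (Oracle)
Σw_i=1.0000  μᵀw=0.0990
σ²=wᵀΣw=λ₁·μ_p+λ₂ = 0.862184·0.099 + -0.047481 = 0.037875 ≈ 0.0379


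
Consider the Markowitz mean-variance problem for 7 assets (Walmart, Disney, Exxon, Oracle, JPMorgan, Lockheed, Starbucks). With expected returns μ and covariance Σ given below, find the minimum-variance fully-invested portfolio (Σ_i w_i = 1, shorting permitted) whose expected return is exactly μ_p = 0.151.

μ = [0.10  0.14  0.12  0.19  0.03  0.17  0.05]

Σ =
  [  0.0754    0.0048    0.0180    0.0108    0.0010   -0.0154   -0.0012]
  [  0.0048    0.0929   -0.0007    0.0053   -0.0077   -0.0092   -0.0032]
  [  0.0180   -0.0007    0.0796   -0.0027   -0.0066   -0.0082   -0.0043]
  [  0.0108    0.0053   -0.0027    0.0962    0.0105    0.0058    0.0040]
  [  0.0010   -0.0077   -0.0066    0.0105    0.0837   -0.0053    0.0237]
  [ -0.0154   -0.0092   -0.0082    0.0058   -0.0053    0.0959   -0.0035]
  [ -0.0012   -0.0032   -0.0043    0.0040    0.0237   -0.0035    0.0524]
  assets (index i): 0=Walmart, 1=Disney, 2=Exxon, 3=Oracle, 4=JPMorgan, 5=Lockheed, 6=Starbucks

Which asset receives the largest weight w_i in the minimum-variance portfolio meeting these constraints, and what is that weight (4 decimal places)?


Lockheed (0.2679)

g=Σ⁻¹μ = [1.0629  1.6500  1.6440  1.6046  0.2459  2.1999  1.1274]
h=Σ⁻¹𝟙 = [11.6558  12.8266  13.5622  6.0812  9.2866  15.4778  17.6165]
a=μᵀg=1.277187  b=𝟙ᵀg=9.534840  c=𝟙ᵀh=86.506688  D=ac−b²=19.572076
λ₁=(c·0.151−b)/D = (86.506688·0.151−9.534840)/19.572076 = 0.180240
λ₂=(a−b·0.151)/D = (1.277187−9.534840·0.151)/19.572076 = -0.008306
w* = 0.180240·g + -0.008306·h:
  w_0 = 0.180240·1.0629 + -0.008306·11.6558 = 0.0948  (Walmart)
  w_1 = 0.180240·1.6500 + -0.008306·12.8266 = 0.1909  (Disney)
  w_2 = 0.180240·1.6440 + -0.008306·13.5622 = 0.1837  (Exxon)
  w_3 = 0.180240·1.6046 + -0.008306·6.0812 = 0.2387  (Oracle)
  w_4 = 0.180240·0.2459 + -0.008306·9.2866 = -0.0328  (JPMorgan)
  w_5 = 0.180240·2.1999 + -0.008306·15.4778 = 0.2679  (Lockheed)
  w_6 = 0.180240·1.1274 + -0.008306·17.6165 = 0.0569  (Starbucks)
Σw_i=1.0000  μᵀw=0.1510
σ²=wᵀΣw=λ₁·μ_p+λ₂ = 0.180240·0.151 + -0.008306 = 0.018910 ≈ 0.0189


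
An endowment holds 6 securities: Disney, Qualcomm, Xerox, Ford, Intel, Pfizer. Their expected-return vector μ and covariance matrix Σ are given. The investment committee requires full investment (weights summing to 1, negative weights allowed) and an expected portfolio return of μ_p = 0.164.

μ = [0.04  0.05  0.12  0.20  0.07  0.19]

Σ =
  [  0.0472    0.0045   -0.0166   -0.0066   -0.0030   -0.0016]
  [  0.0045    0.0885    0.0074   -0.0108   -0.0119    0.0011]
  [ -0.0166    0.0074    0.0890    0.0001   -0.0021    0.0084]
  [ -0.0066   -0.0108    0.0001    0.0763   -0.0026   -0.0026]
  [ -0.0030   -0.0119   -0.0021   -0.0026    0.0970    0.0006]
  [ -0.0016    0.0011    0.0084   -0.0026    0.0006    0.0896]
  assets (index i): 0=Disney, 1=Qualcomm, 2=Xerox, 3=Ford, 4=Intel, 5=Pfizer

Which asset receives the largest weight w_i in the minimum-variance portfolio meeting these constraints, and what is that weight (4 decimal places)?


Ford (0.4088)

g=Σ⁻¹μ = [1.8290  0.8227  1.4437  2.9985  0.9779  2.0882]
h=Σ⁻¹𝟙 = [28.9968  12.4787  14.9073  18.1806  13.4817  10.5650]
a=μᵀg=1.352439  b=𝟙ᵀg=10.159876  c=𝟙ᵀh=98.610072  D=ac−b²=30.141012
λ₁=(c·0.164−b)/D = (98.610072·0.164−10.159876)/30.141012 = 0.199468
λ₂=(a−b·0.164)/D = (1.352439−10.159876·0.164)/30.141012 = -0.010410
w* = 0.199468·g + -0.010410·h:
  w_0 = 0.199468·1.8290 + -0.010410·28.9968 = 0.0630  (Disney)
  w_1 = 0.199468·0.8227 + -0.010410·12.4787 = 0.0342  (Qualcomm)
  w_2 = 0.199468·1.4437 + -0.010410·14.9073 = 0.1328  (Xerox)
  w_3 = 0.199468·2.9985 + -0.010410·18.1806 = 0.4088  (Ford)
  w_4 = 0.199468·0.9779 + -0.010410·13.4817 = 0.0547  (Intel)
  w_5 = 0.199468·2.0882 + -0.010410·10.5650 = 0.3065  (Pfizer)
Σw_i=1.0000  μᵀw=0.1640
σ²=wᵀΣw=λ₁·μ_p+λ₂ = 0.199468·0.164 + -0.010410 = 0.022302 ≈ 0.0223


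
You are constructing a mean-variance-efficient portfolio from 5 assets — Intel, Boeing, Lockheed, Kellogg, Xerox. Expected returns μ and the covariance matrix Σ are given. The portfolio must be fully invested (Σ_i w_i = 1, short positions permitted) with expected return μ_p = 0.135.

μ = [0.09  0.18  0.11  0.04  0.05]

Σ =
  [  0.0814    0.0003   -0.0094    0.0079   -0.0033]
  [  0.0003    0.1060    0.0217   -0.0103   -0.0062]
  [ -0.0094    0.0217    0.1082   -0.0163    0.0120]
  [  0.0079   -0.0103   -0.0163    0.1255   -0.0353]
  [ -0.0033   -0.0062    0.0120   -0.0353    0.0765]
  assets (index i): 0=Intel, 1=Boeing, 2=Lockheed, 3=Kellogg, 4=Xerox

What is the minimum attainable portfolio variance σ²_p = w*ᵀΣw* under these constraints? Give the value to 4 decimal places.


0.0374

x=Σ⁻¹μ = [1.1568  1.6750  0.7802  0.7887  1.0808]
y=Σ⁻¹𝟙 = [12.5837  10.2994  8.2738  14.7035  19.9363]
a=μᵀx=0.577019  b=𝟙ᵀx=5.481497  c=𝟙ᵀy=65.796720  D=ac−b²=7.919135
λ₁=(c·0.135−b)/D = (65.796720·0.135−5.481497)/7.919135 = 0.429474
λ₂=(a−b·0.135)/D = (0.577019−5.481497·0.135)/7.919135 = -0.020581
w* = 0.429474·x + -0.020581·y:
  w_0 = 0.429474·1.1568 + -0.020581·12.5837 = 0.2378  (Intel)
  w_1 = 0.429474·1.6750 + -0.020581·10.2994 = 0.5074  (Boeing)
  w_2 = 0.429474·0.7802 + -0.020581·8.2738 = 0.1648  (Lockheed)
  w_3 = 0.429474·0.7887 + -0.020581·14.7035 = 0.0361  (Kellogg)
  w_4 = 0.429474·1.0808 + -0.020581·19.9363 = 0.0539  (Xerox)
Σw_i=1.0000  μᵀw=0.1350
σ²=wᵀΣw=λ₁·μ_p+λ₂ = 0.429474·0.135 + -0.020581 = 0.037398 ≈ 0.0374


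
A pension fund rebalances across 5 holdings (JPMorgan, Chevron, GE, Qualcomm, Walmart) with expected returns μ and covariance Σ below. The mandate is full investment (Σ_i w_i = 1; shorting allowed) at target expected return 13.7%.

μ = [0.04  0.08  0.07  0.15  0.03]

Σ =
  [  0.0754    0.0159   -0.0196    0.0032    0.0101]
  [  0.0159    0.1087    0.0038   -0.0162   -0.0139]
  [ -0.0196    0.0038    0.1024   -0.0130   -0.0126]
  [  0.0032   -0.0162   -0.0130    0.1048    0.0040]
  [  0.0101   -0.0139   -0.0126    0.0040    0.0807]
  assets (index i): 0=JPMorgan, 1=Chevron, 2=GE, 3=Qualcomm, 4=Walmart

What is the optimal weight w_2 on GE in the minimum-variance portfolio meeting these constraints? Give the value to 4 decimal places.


g=Σ⁻¹μ = [0.4474  0.9550  1.0142  1.6699  0.5558]
h=Σ⁻¹𝟙 = [12.5323  10.4821  15.0816  12.1015  14.3835]
a=μᵀg=0.432443  b=𝟙ᵀg=4.642289  c=𝟙ᵀh=64.580862  D=ac−b²=6.376678
λ₁=(c·0.137−b)/D = (64.580862·0.137−4.642289)/6.376678 = 0.659480
λ₂=(a−b·0.137)/D = (0.432443−4.642289·0.137)/6.376678 = -0.031921
w* = 0.659480·g + -0.031921·h:
  w_0 = 0.659480·0.4474 + -0.031921·12.5323 = -0.1050  (JPMorgan)
  w_1 = 0.659480·0.9550 + -0.031921·10.4821 = 0.2952  (Chevron)
  w_2 = 0.659480·1.0142 + -0.031921·15.0816 = 0.1874  (GE)
  w_3 = 0.659480·1.6699 + -0.031921·12.1015 = 0.7149  (Qualcomm)
  w_4 = 0.659480·0.5558 + -0.031921·14.3835 = -0.0926  (Walmart)
Σw_i=1.0000  μᵀw=0.1370
σ²=wᵀΣw=λ₁·μ_p+λ₂ = 0.659480·0.137 + -0.031921 = 0.058428 ≈ 0.0584

0.1874


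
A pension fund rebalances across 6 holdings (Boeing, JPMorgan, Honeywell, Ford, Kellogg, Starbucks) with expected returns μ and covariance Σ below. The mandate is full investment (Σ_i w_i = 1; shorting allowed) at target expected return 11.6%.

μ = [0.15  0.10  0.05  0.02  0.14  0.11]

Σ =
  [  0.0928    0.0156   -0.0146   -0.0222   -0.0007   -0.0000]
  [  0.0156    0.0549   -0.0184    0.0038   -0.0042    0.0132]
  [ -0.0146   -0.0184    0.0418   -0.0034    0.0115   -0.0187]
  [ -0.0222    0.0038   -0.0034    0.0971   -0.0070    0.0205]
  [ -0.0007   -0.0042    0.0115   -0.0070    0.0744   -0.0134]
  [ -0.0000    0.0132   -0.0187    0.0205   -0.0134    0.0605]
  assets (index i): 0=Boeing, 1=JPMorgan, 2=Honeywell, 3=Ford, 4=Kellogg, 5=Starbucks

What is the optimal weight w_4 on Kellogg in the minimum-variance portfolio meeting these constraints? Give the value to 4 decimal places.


u=Σ⁻¹μ = [1.9103  1.8834  3.4256  0.2361  2.0086  2.8309]
v=Σ⁻¹𝟙 = [17.1125  23.9179  49.2831  10.4749  12.9791  25.8688]
a=μᵀu=1.243502  b=𝟙ᵀu=12.294964  c=𝟙ᵀv=139.636362  D=ac−b²=22.471924
λ₁=(c·0.116−b)/D = (139.636362·0.116−12.294964)/22.471924 = 0.173677
λ₂=(a−b·0.116)/D = (1.243502−12.294964·0.116)/22.471924 = -0.008131
w* = 0.173677·u + -0.008131·v:
  w_0 = 0.173677·1.9103 + -0.008131·17.1125 = 0.1926  (Boeing)
  w_1 = 0.173677·1.8834 + -0.008131·23.9179 = 0.1326  (JPMorgan)
  w_2 = 0.173677·3.4256 + -0.008131·49.2831 = 0.1942  (Honeywell)
  w_3 = 0.173677·0.2361 + -0.008131·10.4749 = -0.0442  (Ford)
  w_4 = 0.173677·2.0086 + -0.008131·12.9791 = 0.2433  (Kellogg)
  w_5 = 0.173677·2.8309 + -0.008131·25.8688 = 0.2813  (Starbucks)
Σw_i=1.0000  μᵀw=0.1160
σ²=wᵀΣw=λ₁·μ_p+λ₂ = 0.173677·0.116 + -0.008131 = 0.012016 ≈ 0.0120

0.2433


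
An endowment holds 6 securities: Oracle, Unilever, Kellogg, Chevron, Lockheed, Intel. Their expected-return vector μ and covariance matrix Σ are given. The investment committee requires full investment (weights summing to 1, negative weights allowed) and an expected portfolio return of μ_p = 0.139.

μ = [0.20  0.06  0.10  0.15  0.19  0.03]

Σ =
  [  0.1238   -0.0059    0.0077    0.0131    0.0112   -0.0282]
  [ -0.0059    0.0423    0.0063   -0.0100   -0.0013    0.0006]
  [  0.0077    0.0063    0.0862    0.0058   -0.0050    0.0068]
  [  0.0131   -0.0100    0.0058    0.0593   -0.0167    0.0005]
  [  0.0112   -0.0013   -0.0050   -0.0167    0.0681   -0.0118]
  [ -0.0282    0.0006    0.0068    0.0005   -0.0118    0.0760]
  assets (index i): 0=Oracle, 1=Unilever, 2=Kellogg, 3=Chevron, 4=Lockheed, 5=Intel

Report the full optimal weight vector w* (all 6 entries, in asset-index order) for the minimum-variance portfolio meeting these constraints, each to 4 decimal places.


g=Σ⁻¹μ = [1.2611  2.4463  0.7378  3.6536  3.8125  1.3453]
h=Σ⁻¹𝟙 = [8.5095  30.4545  6.7545  26.0721  24.0537  19.0337]
a=μᵀg=1.785567  b=𝟙ᵀg=13.256646  c=𝟙ᵀh=114.877948  D=ac−b²=29.383566
λ₁=(c·0.139−b)/D = (114.877948·0.139−13.256646)/29.383566 = 0.092276
λ₂=(a−b·0.139)/D = (1.785567−13.256646·0.139)/29.383566 = -0.001944
w* = 0.092276·g + -0.001944·h:
  w_0 = 0.092276·1.2611 + -0.001944·8.5095 = 0.0998  (Oracle)
  w_1 = 0.092276·2.4463 + -0.001944·30.4545 = 0.1665  (Unilever)
  w_2 = 0.092276·0.7378 + -0.001944·6.7545 = 0.0550  (Kellogg)
  w_3 = 0.092276·3.6536 + -0.001944·26.0721 = 0.2865  (Chevron)
  w_4 = 0.092276·3.8125 + -0.001944·24.0537 = 0.3051  (Lockheed)
  w_5 = 0.092276·1.3453 + -0.001944·19.0337 = 0.0871  (Intel)
Σw_i=1.0000  μᵀw=0.1390
σ²=wᵀΣw=λ₁·μ_p+λ₂ = 0.092276·0.139 + -0.001944 = 0.010883 ≈ 0.0109

0.0998  0.1665  0.0550  0.2865  0.3051  0.0871


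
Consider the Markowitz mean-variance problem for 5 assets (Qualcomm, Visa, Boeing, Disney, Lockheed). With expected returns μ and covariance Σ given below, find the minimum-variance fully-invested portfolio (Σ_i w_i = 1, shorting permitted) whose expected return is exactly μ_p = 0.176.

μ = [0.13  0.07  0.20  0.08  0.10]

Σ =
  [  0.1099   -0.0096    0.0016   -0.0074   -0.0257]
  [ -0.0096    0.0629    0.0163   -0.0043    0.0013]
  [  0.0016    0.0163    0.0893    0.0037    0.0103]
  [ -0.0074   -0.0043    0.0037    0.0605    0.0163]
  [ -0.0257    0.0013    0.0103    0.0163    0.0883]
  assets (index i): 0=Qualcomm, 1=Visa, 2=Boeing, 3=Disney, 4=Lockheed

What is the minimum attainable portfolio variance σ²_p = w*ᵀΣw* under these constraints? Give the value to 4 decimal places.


0.0479

p=Σ⁻¹μ = [1.5835  0.9276  1.8615  1.1586  1.1487]
q=Σ⁻¹𝟙 = [14.3346  17.4523  5.7522  16.0435  11.6076]
a=μᵀp=0.850633  b=𝟙ᵀp=6.679852  c=𝟙ᵀq=65.190308  D=ac−b²=10.832608
λ₁=(c·0.176−b)/D = (65.190308·0.176−6.679852)/10.832608 = 0.442520
λ₂=(a−b·0.176)/D = (0.850633−6.679852·0.176)/10.832608 = -0.030004
w* = 0.442520·p + -0.030004·q:
  w_0 = 0.442520·1.5835 + -0.030004·14.3346 = 0.2706  (Qualcomm)
  w_1 = 0.442520·0.9276 + -0.030004·17.4523 = -0.1131  (Visa)
  w_2 = 0.442520·1.8615 + -0.030004·5.7522 = 0.6511  (Boeing)
  w_3 = 0.442520·1.1586 + -0.030004·16.0435 = 0.0313  (Disney)
  w_4 = 0.442520·1.1487 + -0.030004·11.6076 = 0.1601  (Lockheed)
Σw_i=1.0000  μᵀw=0.1760
σ²=wᵀΣw=λ₁·μ_p+λ₂ = 0.442520·0.176 + -0.030004 = 0.047880 ≈ 0.0479


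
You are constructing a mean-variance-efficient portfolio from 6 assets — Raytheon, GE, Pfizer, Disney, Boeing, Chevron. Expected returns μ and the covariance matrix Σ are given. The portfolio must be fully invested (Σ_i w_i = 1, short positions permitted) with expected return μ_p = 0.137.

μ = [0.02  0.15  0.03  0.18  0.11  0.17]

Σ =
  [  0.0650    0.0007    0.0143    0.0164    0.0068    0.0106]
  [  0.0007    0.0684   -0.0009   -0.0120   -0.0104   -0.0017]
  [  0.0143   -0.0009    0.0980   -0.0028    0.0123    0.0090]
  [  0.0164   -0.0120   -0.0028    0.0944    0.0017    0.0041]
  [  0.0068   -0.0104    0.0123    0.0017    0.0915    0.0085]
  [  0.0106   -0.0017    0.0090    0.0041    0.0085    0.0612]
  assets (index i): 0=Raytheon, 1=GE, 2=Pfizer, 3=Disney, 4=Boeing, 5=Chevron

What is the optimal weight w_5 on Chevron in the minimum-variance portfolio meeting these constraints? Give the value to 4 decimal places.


g=Σ⁻¹μ = [-0.8975  2.8680  0.1227  2.2921  1.2885  2.6623]
h=Σ⁻¹𝟙 = [7.7474  18.4265  7.1571  11.0849  10.1363  12.3069]
a=μᵀg=1.422828  b=𝟙ᵀg=8.336079  c=𝟙ᵀh=66.859092  D=ac−b²=25.638792
λ₁=(c·0.137−b)/D = (66.859092·0.137−8.336079)/25.638792 = 0.032124
λ₂=(a−b·0.137)/D = (1.422828−8.336079·0.137)/25.638792 = 0.010952
w* = 0.032124·g + 0.010952·h:
  w_0 = 0.032124·-0.8975 + 0.010952·7.7474 = 0.0560  (Raytheon)
  w_1 = 0.032124·2.8680 + 0.010952·18.4265 = 0.2939  (GE)
  w_2 = 0.032124·0.1227 + 0.010952·7.1571 = 0.0823  (Pfizer)
  w_3 = 0.032124·2.2921 + 0.010952·11.0849 = 0.1950  (Disney)
  w_4 = 0.032124·1.2885 + 0.010952·10.1363 = 0.1524  (Boeing)
  w_5 = 0.032124·2.6623 + 0.010952·12.3069 = 0.2203  (Chevron)
Σw_i=1.0000  μᵀw=0.1370
σ²=wᵀΣw=λ₁·μ_p+λ₂ = 0.032124·0.137 + 0.010952 = 0.015353 ≈ 0.0154

0.2203


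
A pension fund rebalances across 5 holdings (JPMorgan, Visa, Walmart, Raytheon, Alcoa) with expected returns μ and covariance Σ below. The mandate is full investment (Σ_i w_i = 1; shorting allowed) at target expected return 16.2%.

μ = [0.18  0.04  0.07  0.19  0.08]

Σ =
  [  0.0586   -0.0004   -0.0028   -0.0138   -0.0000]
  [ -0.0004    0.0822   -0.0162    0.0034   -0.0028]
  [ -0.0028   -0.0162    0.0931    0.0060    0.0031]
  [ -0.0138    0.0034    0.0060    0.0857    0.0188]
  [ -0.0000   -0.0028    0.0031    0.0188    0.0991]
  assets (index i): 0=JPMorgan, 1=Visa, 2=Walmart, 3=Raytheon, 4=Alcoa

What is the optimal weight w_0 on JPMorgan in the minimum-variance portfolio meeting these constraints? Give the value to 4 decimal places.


0.4755

p=Σ⁻¹μ = [3.7437  0.5574  0.7791  2.6795  0.2903]
q=Σ⁻¹𝟙 = [20.5519  14.5842  12.8764  11.7722  7.8668]
a=μᵀp=1.283041  b=𝟙ᵀp=8.050122  c=𝟙ᵀq=67.651479  D=ac−b²=21.995139
λ₁=(c·0.162−b)/D = (67.651479·0.162−8.050122)/21.995139 = 0.132275
λ₂=(a−b·0.162)/D = (1.283041−8.050122·0.162)/21.995139 = -0.000958
w* = 0.132275·p + -0.000958·q:
  w_0 = 0.132275·3.7437 + -0.000958·20.5519 = 0.4755  (JPMorgan)
  w_1 = 0.132275·0.5574 + -0.000958·14.5842 = 0.0598  (Visa)
  w_2 = 0.132275·0.7791 + -0.000958·12.8764 = 0.0907  (Walmart)
  w_3 = 0.132275·2.6795 + -0.000958·11.7722 = 0.3432  (Raytheon)
  w_4 = 0.132275·0.2903 + -0.000958·7.8668 = 0.0309  (Alcoa)
Σw_i=1.0000  μᵀw=0.1620
σ²=wᵀΣw=λ₁·μ_p+λ₂ = 0.132275·0.162 + -0.000958 = 0.020470 ≈ 0.0205


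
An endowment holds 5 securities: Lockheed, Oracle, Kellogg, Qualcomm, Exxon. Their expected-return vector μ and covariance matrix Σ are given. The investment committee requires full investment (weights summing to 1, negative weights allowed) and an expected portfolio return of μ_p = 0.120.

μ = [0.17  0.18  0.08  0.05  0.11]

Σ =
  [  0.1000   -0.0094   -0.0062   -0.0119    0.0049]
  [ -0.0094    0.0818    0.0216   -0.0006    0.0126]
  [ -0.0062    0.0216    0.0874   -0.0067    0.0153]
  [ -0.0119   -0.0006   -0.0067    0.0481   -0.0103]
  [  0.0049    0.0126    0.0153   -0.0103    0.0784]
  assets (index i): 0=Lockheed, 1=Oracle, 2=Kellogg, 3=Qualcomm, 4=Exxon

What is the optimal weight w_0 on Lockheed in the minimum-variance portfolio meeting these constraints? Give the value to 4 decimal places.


x=Σ⁻¹μ = [2.1050  2.1619  0.4864  1.8856  1.0769]
y=Σ⁻¹𝟙 = [14.3207  9.5334  10.1678  28.4554  12.0820]
a=μᵀx=0.998637  b=𝟙ᵀx=7.715747  c=𝟙ᵀy=74.559324  D=ac−b²=14.924987
λ₁=(c·0.120−b)/D = (74.559324·0.120−7.715747)/14.924987 = 0.082504
λ₂=(a−b·0.120)/D = (0.998637−7.715747·0.120)/14.924987 = 0.004874
w* = 0.082504·x + 0.004874·y:
  w_0 = 0.082504·2.1050 + 0.004874·14.3207 = 0.2435  (Lockheed)
  w_1 = 0.082504·2.1619 + 0.004874·9.5334 = 0.2248  (Oracle)
  w_2 = 0.082504·0.4864 + 0.004874·10.1678 = 0.0897  (Kellogg)
  w_3 = 0.082504·1.8856 + 0.004874·28.4554 = 0.2943  (Qualcomm)
  w_4 = 0.082504·1.0769 + 0.004874·12.0820 = 0.1477  (Exxon)
Σw_i=1.0000  μᵀw=0.1200
σ²=wᵀΣw=λ₁·μ_p+λ₂ = 0.082504·0.120 + 0.004874 = 0.014775 ≈ 0.0148

0.2435


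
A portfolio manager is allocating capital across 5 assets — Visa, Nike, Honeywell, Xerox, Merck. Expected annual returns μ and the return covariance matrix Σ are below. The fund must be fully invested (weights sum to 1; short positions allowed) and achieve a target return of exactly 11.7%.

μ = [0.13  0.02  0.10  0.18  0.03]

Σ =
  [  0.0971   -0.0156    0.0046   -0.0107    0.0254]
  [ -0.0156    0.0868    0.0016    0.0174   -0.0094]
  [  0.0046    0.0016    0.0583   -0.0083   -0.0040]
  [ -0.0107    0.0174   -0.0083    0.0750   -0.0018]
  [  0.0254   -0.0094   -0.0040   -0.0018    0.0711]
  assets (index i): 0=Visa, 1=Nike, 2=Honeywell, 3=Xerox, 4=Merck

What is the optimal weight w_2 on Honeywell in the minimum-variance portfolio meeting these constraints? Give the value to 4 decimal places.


0.2976

x=Σ⁻¹μ = [1.5309  -0.1007  2.0084  2.8652  0.0473]
y=Σ⁻¹𝟙 = [9.2313  11.4173  19.1086  14.4454  13.7171]
a=μᵀx=0.914985  b=𝟙ᵀx=6.350971  c=𝟙ᵀy=67.919793  D=ac−b²=21.810744
λ₁=(c·0.117−b)/D = (67.919793·0.117−6.350971)/21.810744 = 0.073159
λ₂=(a−b·0.117)/D = (0.914985−6.350971·0.117)/21.810744 = 0.007882
w* = 0.073159·x + 0.007882·y:
  w_0 = 0.073159·1.5309 + 0.007882·9.2313 = 0.1848  (Visa)
  w_1 = 0.073159·-0.1007 + 0.007882·11.4173 = 0.0826  (Nike)
  w_2 = 0.073159·2.0084 + 0.007882·19.1086 = 0.2976  (Honeywell)
  w_3 = 0.073159·2.8652 + 0.007882·14.4454 = 0.3235  (Xerox)
  w_4 = 0.073159·0.0473 + 0.007882·13.7171 = 0.1116  (Merck)
Σw_i=1.0000  μᵀw=0.1170
σ²=wᵀΣw=λ₁·μ_p+λ₂ = 0.073159·0.117 + 0.007882 = 0.016442 ≈ 0.0164


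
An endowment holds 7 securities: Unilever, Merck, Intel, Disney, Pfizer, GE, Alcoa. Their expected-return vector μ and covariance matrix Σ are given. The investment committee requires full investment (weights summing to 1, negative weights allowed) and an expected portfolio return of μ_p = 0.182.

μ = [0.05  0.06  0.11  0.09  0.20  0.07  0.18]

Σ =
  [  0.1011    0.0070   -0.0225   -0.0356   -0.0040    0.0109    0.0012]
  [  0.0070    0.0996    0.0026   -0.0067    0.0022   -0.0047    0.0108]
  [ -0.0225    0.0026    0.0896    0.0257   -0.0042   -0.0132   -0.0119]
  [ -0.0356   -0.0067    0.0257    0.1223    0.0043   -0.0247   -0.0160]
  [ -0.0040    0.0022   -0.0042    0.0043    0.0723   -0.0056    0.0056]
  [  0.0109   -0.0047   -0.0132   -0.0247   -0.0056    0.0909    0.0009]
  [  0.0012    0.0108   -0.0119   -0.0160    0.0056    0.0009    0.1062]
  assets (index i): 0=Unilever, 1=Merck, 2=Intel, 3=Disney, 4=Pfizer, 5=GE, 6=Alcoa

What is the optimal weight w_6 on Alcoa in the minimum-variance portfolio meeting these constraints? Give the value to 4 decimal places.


0.3127

g=Σ⁻¹μ = [1.2137  0.3496  1.7712  1.1567  2.8190  1.3694  1.8581]
h=Σ⁻¹𝟙 = [16.5295  8.6643  15.5379  14.4827  14.9200  16.4655  11.3450]
a=μᵀg=1.374713  b=𝟙ᵀg=10.537638  c=𝟙ᵀh=97.944974  D=ac−b²=23.604379
λ₁=(c·0.182−b)/D = (97.944974·0.182−10.537638)/23.604379 = 0.308771
λ₂=(a−b·0.182)/D = (1.374713−10.537638·0.182)/23.604379 = -0.023010
w* = 0.308771·g + -0.023010·h:
  w_0 = 0.308771·1.2137 + -0.023010·16.5295 = -0.0056  (Unilever)
  w_1 = 0.308771·0.3496 + -0.023010·8.6643 = -0.0914  (Merck)
  w_2 = 0.308771·1.7712 + -0.023010·15.5379 = 0.1894  (Intel)
  w_3 = 0.308771·1.1567 + -0.023010·14.4827 = 0.0239  (Disney)
  w_4 = 0.308771·2.8190 + -0.023010·14.9200 = 0.5271  (Pfizer)
  w_5 = 0.308771·1.3694 + -0.023010·16.4655 = 0.0440  (GE)
  w_6 = 0.308771·1.8581 + -0.023010·11.3450 = 0.3127  (Alcoa)
Σw_i=1.0000  μᵀw=0.1820
σ²=wᵀΣw=λ₁·μ_p+λ₂ = 0.308771·0.182 + -0.023010 = 0.033186 ≈ 0.0332


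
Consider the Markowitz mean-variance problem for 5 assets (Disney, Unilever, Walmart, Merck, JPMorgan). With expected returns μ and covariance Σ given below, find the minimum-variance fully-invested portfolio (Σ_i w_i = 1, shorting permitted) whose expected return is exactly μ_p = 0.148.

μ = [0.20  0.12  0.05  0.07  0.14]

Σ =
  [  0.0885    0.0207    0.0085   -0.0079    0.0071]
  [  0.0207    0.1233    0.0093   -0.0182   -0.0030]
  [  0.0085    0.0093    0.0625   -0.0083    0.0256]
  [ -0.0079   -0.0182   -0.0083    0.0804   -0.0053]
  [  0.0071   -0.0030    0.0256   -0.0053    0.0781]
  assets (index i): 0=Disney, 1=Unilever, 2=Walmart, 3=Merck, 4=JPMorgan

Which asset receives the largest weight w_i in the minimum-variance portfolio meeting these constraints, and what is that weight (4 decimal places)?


Disney (0.3649)

g=Σ⁻¹μ = [2.0469  0.8879  -0.1596  1.3740  1.7862]
h=Σ⁻¹𝟙 = [8.9347  8.4712  11.8671  17.0904  9.5872]
a=μᵀg=0.854193  b=𝟙ᵀg=5.935369  c=𝟙ᵀh=55.950527  D=ac−b²=12.563928
λ₁=(c·0.148−b)/D = (55.950527·0.148−5.935369)/12.563928 = 0.186670
λ₂=(a−b·0.148)/D = (0.854193−5.935369·0.148)/12.563928 = -0.001929
w* = 0.186670·g + -0.001929·h:
  w_0 = 0.186670·2.0469 + -0.001929·8.9347 = 0.3649  (Disney)
  w_1 = 0.186670·0.8879 + -0.001929·8.4712 = 0.1494  (Unilever)
  w_2 = 0.186670·-0.1596 + -0.001929·11.8671 = -0.0527  (Walmart)
  w_3 = 0.186670·1.3740 + -0.001929·17.0904 = 0.2235  (Merck)
  w_4 = 0.186670·1.7862 + -0.001929·9.5872 = 0.3149  (JPMorgan)
Σw_i=1.0000  μᵀw=0.1480
σ²=wᵀΣw=λ₁·μ_p+λ₂ = 0.186670·0.148 + -0.001929 = 0.025698 ≈ 0.0257


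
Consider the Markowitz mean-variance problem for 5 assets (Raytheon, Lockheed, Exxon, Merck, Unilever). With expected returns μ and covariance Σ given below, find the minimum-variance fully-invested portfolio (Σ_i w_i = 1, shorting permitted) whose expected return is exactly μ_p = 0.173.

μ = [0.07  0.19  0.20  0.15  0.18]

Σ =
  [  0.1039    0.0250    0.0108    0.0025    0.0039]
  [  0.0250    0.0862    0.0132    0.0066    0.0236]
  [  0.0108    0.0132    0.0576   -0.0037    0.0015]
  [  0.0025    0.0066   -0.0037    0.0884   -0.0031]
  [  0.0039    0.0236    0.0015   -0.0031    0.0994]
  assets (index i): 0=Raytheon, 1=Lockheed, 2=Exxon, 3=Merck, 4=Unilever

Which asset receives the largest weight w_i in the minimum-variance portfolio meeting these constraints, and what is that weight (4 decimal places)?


p=Σ⁻¹μ = [-0.0472  1.1523  3.2926  1.8042  1.5457]
q=Σ⁻¹𝟙 = [6.4105  3.9576  15.7766  11.8114  8.9995]
a=μᵀp=1.423016  b=𝟙ᵀp=7.747603  c=𝟙ᵀq=46.955485  D=ac−b²=6.793060
λ₁=(c·0.173−b)/D = (46.955485·0.173−7.747603)/6.793060 = 0.055306
λ₂=(a−b·0.173)/D = (1.423016−7.747603·0.173)/6.793060 = 0.012171
w* = 0.055306·p + 0.012171·q:
  w_0 = 0.055306·-0.0472 + 0.012171·6.4105 = 0.0754  (Raytheon)
  w_1 = 0.055306·1.1523 + 0.012171·3.9576 = 0.1119  (Lockheed)
  w_2 = 0.055306·3.2926 + 0.012171·15.7766 = 0.3741  (Exxon)
  w_3 = 0.055306·1.8042 + 0.012171·11.8114 = 0.2435  (Merck)
  w_4 = 0.055306·1.5457 + 0.012171·8.9995 = 0.1950  (Unilever)
Σw_i=1.0000  μᵀw=0.1730
σ²=wᵀΣw=λ₁·μ_p+λ₂ = 0.055306·0.173 + 0.012171 = 0.021739 ≈ 0.0217

Exxon (0.3741)


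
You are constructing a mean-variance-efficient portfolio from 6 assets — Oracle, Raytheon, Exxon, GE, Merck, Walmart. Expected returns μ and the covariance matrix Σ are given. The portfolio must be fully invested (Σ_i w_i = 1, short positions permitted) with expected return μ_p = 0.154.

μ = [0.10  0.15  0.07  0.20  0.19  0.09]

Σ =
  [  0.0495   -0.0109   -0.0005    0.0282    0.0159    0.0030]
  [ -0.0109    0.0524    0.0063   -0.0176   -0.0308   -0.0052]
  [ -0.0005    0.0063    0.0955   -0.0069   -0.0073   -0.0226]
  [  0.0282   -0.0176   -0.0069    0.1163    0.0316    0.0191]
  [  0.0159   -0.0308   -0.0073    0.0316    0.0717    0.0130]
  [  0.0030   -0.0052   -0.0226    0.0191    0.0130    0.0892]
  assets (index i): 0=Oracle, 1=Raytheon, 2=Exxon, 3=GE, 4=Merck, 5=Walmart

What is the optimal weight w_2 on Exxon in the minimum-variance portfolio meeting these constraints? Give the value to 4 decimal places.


u=Σ⁻¹μ = [1.2869  6.0745  0.9170  1.0532  4.4811  0.6736]
v=Σ⁻¹𝟙 = [19.0352  37.5036  12.9446  1.8804  24.1283  12.1175]
a=μᵀu=2.226711  b=𝟙ᵀu=14.486221  c=𝟙ᵀv=107.609631  D=ac−b²=29.764970
λ₁=(c·0.154−b)/D = (107.609631·0.154−14.486221)/29.764970 = 0.070071
λ₂=(a−b·0.154)/D = (2.226711−14.486221·0.154)/29.764970 = -0.000140
w* = 0.070071·u + -0.000140·v:
  w_0 = 0.070071·1.2869 + -0.000140·19.0352 = 0.0875  (Oracle)
  w_1 = 0.070071·6.0745 + -0.000140·37.5036 = 0.4204  (Raytheon)
  w_2 = 0.070071·0.9170 + -0.000140·12.9446 = 0.0624  (Exxon)
  w_3 = 0.070071·1.0532 + -0.000140·1.8804 = 0.0735  (GE)
  w_4 = 0.070071·4.4811 + -0.000140·24.1283 = 0.3106  (Merck)
  w_5 = 0.070071·0.6736 + -0.000140·12.1175 = 0.0455  (Walmart)
Σw_i=1.0000  μᵀw=0.1540
σ²=wᵀΣw=λ₁·μ_p+λ₂ = 0.070071·0.154 + -0.000140 = 0.010651 ≈ 0.0107

0.0624


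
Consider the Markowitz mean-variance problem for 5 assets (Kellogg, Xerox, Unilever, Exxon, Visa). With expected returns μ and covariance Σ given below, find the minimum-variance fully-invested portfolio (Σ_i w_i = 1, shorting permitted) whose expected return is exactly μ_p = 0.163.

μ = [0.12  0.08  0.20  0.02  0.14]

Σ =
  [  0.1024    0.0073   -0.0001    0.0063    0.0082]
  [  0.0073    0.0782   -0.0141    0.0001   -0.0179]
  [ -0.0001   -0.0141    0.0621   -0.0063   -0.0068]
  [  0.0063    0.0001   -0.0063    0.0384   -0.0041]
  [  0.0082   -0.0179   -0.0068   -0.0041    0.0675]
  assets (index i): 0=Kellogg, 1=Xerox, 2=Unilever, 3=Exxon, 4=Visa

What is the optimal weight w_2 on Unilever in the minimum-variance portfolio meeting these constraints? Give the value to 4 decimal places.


g=Σ⁻¹μ = [0.6589  2.4539  4.2717  1.4449  3.1629]
h=Σ⁻¹𝟙 = [4.1352  23.0591  27.3959  32.4842  25.1604]
a=μᵀg=1.601428  b=𝟙ᵀg=11.992273  c=𝟙ᵀh=112.234797  D=ac−b²=35.921356
λ₁=(c·0.163−b)/D = (112.234797·0.163−11.992273)/35.921356 = 0.175439
λ₂=(a−b·0.163)/D = (1.601428−11.992273·0.163)/35.921356 = -0.009836
w* = 0.175439·g + -0.009836·h:
  w_0 = 0.175439·0.6589 + -0.009836·4.1352 = 0.0749  (Kellogg)
  w_1 = 0.175439·2.4539 + -0.009836·23.0591 = 0.2037  (Xerox)
  w_2 = 0.175439·4.2717 + -0.009836·27.3959 = 0.4800  (Unilever)
  w_3 = 0.175439·1.4449 + -0.009836·32.4842 = -0.0660  (Exxon)
  w_4 = 0.175439·3.1629 + -0.009836·25.1604 = 0.3074  (Visa)
Σw_i=1.0000  μᵀw=0.1630
σ²=wᵀΣw=λ₁·μ_p+λ₂ = 0.175439·0.163 + -0.009836 = 0.018761 ≈ 0.0188

0.4800


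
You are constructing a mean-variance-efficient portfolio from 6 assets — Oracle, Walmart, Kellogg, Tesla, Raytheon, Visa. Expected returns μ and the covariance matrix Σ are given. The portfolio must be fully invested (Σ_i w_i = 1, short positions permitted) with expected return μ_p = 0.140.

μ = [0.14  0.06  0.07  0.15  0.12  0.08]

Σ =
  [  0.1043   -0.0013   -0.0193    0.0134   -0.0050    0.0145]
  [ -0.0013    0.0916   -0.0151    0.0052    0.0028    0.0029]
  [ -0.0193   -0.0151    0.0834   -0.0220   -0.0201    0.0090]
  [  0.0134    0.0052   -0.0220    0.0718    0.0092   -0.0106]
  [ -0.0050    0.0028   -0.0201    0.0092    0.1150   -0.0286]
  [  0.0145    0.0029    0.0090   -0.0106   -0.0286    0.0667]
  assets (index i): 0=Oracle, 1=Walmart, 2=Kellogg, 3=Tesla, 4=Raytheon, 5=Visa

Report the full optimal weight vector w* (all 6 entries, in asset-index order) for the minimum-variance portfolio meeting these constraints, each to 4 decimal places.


0.2569  -0.1482  0.1208  0.5014  0.1932  0.0759

x=Σ⁻¹μ = [1.2723  0.7807  2.1532  2.4926  1.6836  1.7163]
y=Σ⁻¹𝟙 = [9.7388  12.7319  23.4163  19.1186  16.1262  19.1152]
a=μᵀx=1.088905  b=𝟙ᵀx=10.098638  c=𝟙ᵀy=100.247026  D=ac−b²=7.176955
λ₁=(c·0.140−b)/D = (100.247026·0.140−10.098638)/7.176955 = 0.548414
λ₂=(a−b·0.140)/D = (1.088905−10.098638·0.140)/7.176955 = -0.045271
w* = 0.548414·x + -0.045271·y:
  w_0 = 0.548414·1.2723 + -0.045271·9.7388 = 0.2569  (Oracle)
  w_1 = 0.548414·0.7807 + -0.045271·12.7319 = -0.1482  (Walmart)
  w_2 = 0.548414·2.1532 + -0.045271·23.4163 = 0.1208  (Kellogg)
  w_3 = 0.548414·2.4926 + -0.045271·19.1186 = 0.5014  (Tesla)
  w_4 = 0.548414·1.6836 + -0.045271·16.1262 = 0.1932  (Raytheon)
  w_5 = 0.548414·1.7163 + -0.045271·19.1152 = 0.0759  (Visa)
Σw_i=1.0000  μᵀw=0.1400
σ²=wᵀΣw=λ₁·μ_p+λ₂ = 0.548414·0.140 + -0.045271 = 0.031507 ≈ 0.0315
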